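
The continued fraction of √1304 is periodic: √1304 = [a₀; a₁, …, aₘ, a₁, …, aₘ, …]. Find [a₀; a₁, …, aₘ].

[36; 9, 72]

a₀ = ⌊√1304⌋ = 36.
With m₀=0, d₀=1 and mₖ₊₁ = dₖaₖ − mₖ, dₖ₊₁ = (n − mₖ₊₁²)/dₖ, aₖ₊₁ = ⌊(a₀+mₖ₊₁)/dₖ₊₁⌋:
  k=1: m=36, d=8, a=9
  k=2: m=36, d=1, a=72
d=1 and a=2a₀=72 at k=2, so the next step gives (m, d) = (36, 8) again — its k=1 value — and the period has length 2.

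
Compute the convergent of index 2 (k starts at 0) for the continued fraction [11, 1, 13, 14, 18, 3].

Using pₖ = aₖpₖ₋₁ + pₖ₋₂, qₖ = aₖqₖ₋₁ + qₖ₋₂ (with p₋₁=1, p₋₂=0, q₋₁=0, q₋₂=1):
  k=0: a=11, p=11, q=1
  k=1: a=1, p=12, q=1
  k=2: a=13, p=167, q=14

167/14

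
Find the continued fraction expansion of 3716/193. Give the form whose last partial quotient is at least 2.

[19; 3, 1, 15, 3]

3716 = 19*193 + 49
193 = 3*49 + 46
49 = 1*46 + 3
46 = 15*3 + 1
3 = 3*1 + 0  (stop)
So 3716/193 = [19; 3, 1, 15, 3].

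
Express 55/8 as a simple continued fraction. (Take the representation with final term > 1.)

55 = 6·8 + 7
8 = 1·7 + 1
7 = 7·1 + 0  (stop)
So 55/8 = [6; 1, 7].

[6; 1, 7]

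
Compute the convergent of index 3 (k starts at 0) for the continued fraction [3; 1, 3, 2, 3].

Using pₖ = aₖpₖ₋₁ + pₖ₋₂, qₖ = aₖqₖ₋₁ + qₖ₋₂ (with p₋₁=1, p₋₂=0, q₋₁=0, q₋₂=1):
  k=0: a=3, p=3, q=1
  k=1: a=1, p=4, q=1
  k=2: a=3, p=15, q=4
  k=3: a=2, p=34, q=9

34/9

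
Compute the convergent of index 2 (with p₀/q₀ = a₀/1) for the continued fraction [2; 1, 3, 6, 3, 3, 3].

11/4

Using pₖ = aₖpₖ₋₁ + pₖ₋₂, qₖ = aₖqₖ₋₁ + qₖ₋₂ (with p₋₁=1, p₋₂=0, q₋₁=0, q₋₂=1):
  k=0: a=2, p=2, q=1
  k=1: a=1, p=3, q=1
  k=2: a=3, p=11, q=4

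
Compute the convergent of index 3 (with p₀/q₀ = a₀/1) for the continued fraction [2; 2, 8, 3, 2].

Using pₖ = aₖpₖ₋₁ + pₖ₋₂, qₖ = aₖqₖ₋₁ + qₖ₋₂ (with p₋₁=1, p₋₂=0, q₋₁=0, q₋₂=1):
  k=0: a=2, p=2, q=1
  k=1: a=2, p=5, q=2
  k=2: a=8, p=42, q=17
  k=3: a=3, p=131, q=53

131/53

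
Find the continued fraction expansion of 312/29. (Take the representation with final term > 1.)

312 = 10·29 + 22
29 = 1·22 + 7
22 = 3·7 + 1
7 = 7·1 + 0  (stop)
So 312/29 = [10; 1, 3, 7].

[10; 1, 3, 7]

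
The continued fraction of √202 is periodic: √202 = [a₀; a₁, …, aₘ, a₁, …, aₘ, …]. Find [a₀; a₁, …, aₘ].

[14; 4, 1, 2, 2, 1, 4, 28]

a₀ = ⌊√202⌋ = 14.
With m₀=0, d₀=1 and mₖ₊₁ = dₖaₖ − mₖ, dₖ₊₁ = (n − mₖ₊₁²)/dₖ, aₖ₊₁ = ⌊(a₀+mₖ₊₁)/dₖ₊₁⌋:
  k=1: m=14, d=6, a=4
  k=2: m=10, d=17, a=1
  k=3: m=7, d=9, a=2
  k=4: m=11, d=9, a=2
  k=5: m=7, d=17, a=1
  k=6: m=10, d=6, a=4
  k=7: m=14, d=1, a=28
d=1 and a=2a₀=28 at k=7, so the next step gives (m, d) = (14, 6) again — its k=1 value — and the period has length 7.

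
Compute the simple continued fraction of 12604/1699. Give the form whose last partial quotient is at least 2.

12604 = 7×1699 + 711
1699 = 2×711 + 277
711 = 2×277 + 157
277 = 1×157 + 120
157 = 1×120 + 37
120 = 3×37 + 9
37 = 4×9 + 1
9 = 9×1 + 0  (stop)
So 12604/1699 = [7; 2, 2, 1, 1, 3, 4, 9].

[7; 2, 2, 1, 1, 3, 4, 9]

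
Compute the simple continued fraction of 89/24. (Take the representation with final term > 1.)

[3; 1, 2, 2, 3]

89 = 3×24 + 17
24 = 1×17 + 7
17 = 2×7 + 3
7 = 2×3 + 1
3 = 3×1 + 0  (stop)
So 89/24 = [3; 1, 2, 2, 3].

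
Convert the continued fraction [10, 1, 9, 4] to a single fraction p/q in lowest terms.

Fold from the inside: start with 4/1.
  9 + 1/4 = 37/4
  1 + 4/37 = 41/37
  10 + 37/41 = 447/41

447/41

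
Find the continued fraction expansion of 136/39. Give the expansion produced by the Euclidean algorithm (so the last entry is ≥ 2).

[3; 2, 19]

136 = 3×39 + 19
39 = 2×19 + 1
19 = 19×1 + 0  (stop)
So 136/39 = [3; 2, 19].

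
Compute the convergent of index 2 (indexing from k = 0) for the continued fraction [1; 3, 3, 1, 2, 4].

Using pₖ = aₖpₖ₋₁ + pₖ₋₂, qₖ = aₖqₖ₋₁ + qₖ₋₂ (with p₋₁=1, p₋₂=0, q₋₁=0, q₋₂=1):
  k=0: a=1, p=1, q=1
  k=1: a=3, p=4, q=3
  k=2: a=3, p=13, q=10

13/10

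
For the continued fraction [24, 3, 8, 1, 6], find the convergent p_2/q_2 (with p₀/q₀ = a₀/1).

Using pₖ = aₖpₖ₋₁ + pₖ₋₂, qₖ = aₖqₖ₋₁ + qₖ₋₂ (with p₋₁=1, p₋₂=0, q₋₁=0, q₋₂=1):
  k=0: a=24, p=24, q=1
  k=1: a=3, p=73, q=3
  k=2: a=8, p=608, q=25

608/25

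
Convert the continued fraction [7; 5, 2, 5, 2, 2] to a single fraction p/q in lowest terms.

Using pₖ = aₖpₖ₋₁ + pₖ₋₂ and qₖ = aₖqₖ₋₁ + qₖ₋₂:
  k=0: a=7, p=7, q=1
  k=1: a=5, p=36, q=5
  k=2: a=2, p=79, q=11
  k=3: a=5, p=431, q=60
  k=4: a=2, p=941, q=131
  k=5: a=2, p=2313, q=322

2313/322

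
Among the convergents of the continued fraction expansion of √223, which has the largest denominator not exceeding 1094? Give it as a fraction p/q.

√223 = [14; 1, 13, 1, 28, …] (period length 4).
Convergents:
  p_0/q_0 = 14/1
  p_1/q_1 = 15/1
  p_2/q_2 = 209/14
  p_3/q_3 = 224/15
  p_4/q_4 = 6481/434
  p_5/q_5 = 6705/449
  p_6/q_6 = 93646/6271
q_5 = 449 ≤ 1094 < 6271 = q_6, so the answer is 6705/449.

6705/449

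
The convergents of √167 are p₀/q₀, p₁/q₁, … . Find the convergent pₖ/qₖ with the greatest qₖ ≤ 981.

4355/337

√167 = [12; 1, 11, 1, 24, …] (period length 4).
Convergents:
  p_0/q_0 = 12/1
  p_1/q_1 = 13/1
  p_2/q_2 = 155/12
  p_3/q_3 = 168/13
  p_4/q_4 = 4187/324
  p_5/q_5 = 4355/337
  p_6/q_6 = 52092/4031
q_5 = 337 ≤ 981 < 4031 = q_6, so the answer is 4355/337.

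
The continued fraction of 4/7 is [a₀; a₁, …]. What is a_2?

1

4 = 0·7 + 4   →  a_0 = 0
7 = 1·4 + 3   →  a_1 = 1
4 = 1·3 + 1   →  a_2 = 1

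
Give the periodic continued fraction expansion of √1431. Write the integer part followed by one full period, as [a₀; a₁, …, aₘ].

[37; 1, 4, 1, 4, 1, 74]

a₀ = ⌊√1431⌋ = 37.
With m₀=0, d₀=1 and mₖ₊₁ = dₖaₖ − mₖ, dₖ₊₁ = (n − mₖ₊₁²)/dₖ, aₖ₊₁ = ⌊(a₀+mₖ₊₁)/dₖ₊₁⌋:
  k=1: m=37, d=62, a=1
  k=2: m=25, d=13, a=4
  k=3: m=27, d=54, a=1
  k=4: m=27, d=13, a=4
  k=5: m=25, d=62, a=1
  k=6: m=37, d=1, a=74
d=1 and a=2a₀=74 at k=6, so the next step gives (m, d) = (37, 62) again — its k=1 value — and the period has length 6.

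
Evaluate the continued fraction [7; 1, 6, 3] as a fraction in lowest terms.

173/22

Fold from the inside: start with 3/1.
  6 + 1/3 = 19/3
  1 + 3/19 = 22/19
  7 + 19/22 = 173/22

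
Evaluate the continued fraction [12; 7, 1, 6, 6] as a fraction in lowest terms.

4099/338

Using pₖ = aₖpₖ₋₁ + pₖ₋₂ and qₖ = aₖqₖ₋₁ + qₖ₋₂:
  k=0: a=12, p=12, q=1
  k=1: a=7, p=85, q=7
  k=2: a=1, p=97, q=8
  k=3: a=6, p=667, q=55
  k=4: a=6, p=4099, q=338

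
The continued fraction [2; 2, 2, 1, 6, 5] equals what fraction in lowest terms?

587/242

Using pₖ = aₖpₖ₋₁ + pₖ₋₂ and qₖ = aₖqₖ₋₁ + qₖ₋₂:
  k=0: a=2, p=2, q=1
  k=1: a=2, p=5, q=2
  k=2: a=2, p=12, q=5
  k=3: a=1, p=17, q=7
  k=4: a=6, p=114, q=47
  k=5: a=5, p=587, q=242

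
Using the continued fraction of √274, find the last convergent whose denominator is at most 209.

1407/85

√274 = [16; 1, 1, 4, 4, 1, 1, 32, …] (period length 7).
Convergents:
  p_0/q_0 = 16/1
  p_1/q_1 = 17/1
  p_2/q_2 = 33/2
  p_3/q_3 = 149/9
  p_4/q_4 = 629/38
  p_5/q_5 = 778/47
  p_6/q_6 = 1407/85
  p_7/q_7 = 45802/2767
q_6 = 85 ≤ 209 < 2767 = q_7, so the answer is 1407/85.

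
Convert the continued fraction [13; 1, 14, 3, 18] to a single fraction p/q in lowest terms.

Fold from the inside: start with 18/1.
  3 + 1/18 = 55/18
  14 + 18/55 = 788/55
  1 + 55/788 = 843/788
  13 + 788/843 = 11747/843

11747/843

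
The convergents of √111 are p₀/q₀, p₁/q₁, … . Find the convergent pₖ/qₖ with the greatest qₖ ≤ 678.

√111 = [10; 1, 1, 6, 1, 1, 20, …] (period length 6).
Convergents:
  p_0/q_0 = 10/1
  p_1/q_1 = 11/1
  p_2/q_2 = 21/2
  p_3/q_3 = 137/13
  p_4/q_4 = 158/15
  p_5/q_5 = 295/28
  p_6/q_6 = 6058/575
  p_7/q_7 = 6353/603
  p_8/q_8 = 12411/1178
q_7 = 603 ≤ 678 < 1178 = q_8, so the answer is 6353/603.

6353/603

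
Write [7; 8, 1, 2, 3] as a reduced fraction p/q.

Using pₖ = aₖpₖ₋₁ + pₖ₋₂ and qₖ = aₖqₖ₋₁ + qₖ₋₂:
  k=0: a=7, p=7, q=1
  k=1: a=8, p=57, q=8
  k=2: a=1, p=64, q=9
  k=3: a=2, p=185, q=26
  k=4: a=3, p=619, q=87

619/87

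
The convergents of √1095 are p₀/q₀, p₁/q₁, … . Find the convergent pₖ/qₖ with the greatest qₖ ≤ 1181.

24057/727

√1095 = [33; 11, 66, …] (period length 2).
Convergents:
  p_0/q_0 = 33/1
  p_1/q_1 = 364/11
  p_2/q_2 = 24057/727
  p_3/q_3 = 264991/8008
q_2 = 727 ≤ 1181 < 8008 = q_3, so the answer is 24057/727.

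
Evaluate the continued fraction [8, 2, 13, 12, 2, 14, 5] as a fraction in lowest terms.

Using pₖ = aₖpₖ₋₁ + pₖ₋₂ and qₖ = aₖqₖ₋₁ + qₖ₋₂:
  k=0: a=8, p=8, q=1
  k=1: a=2, p=17, q=2
  k=2: a=13, p=229, q=27
  k=3: a=12, p=2765, q=326
  k=4: a=2, p=5759, q=679
  k=5: a=14, p=83391, q=9832
  k=6: a=5, p=422714, q=49839

422714/49839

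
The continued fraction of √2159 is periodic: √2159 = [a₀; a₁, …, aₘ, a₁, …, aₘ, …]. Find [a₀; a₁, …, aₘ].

[46; 2, 6, 1, 1, 1, 6, 2, 92]

a₀ = ⌊√2159⌋ = 46.
With m₀=0, d₀=1 and mₖ₊₁ = dₖaₖ − mₖ, dₖ₊₁ = (n − mₖ₊₁²)/dₖ, aₖ₊₁ = ⌊(a₀+mₖ₊₁)/dₖ₊₁⌋:
  k=1: m=46, d=43, a=2
  k=2: m=40, d=13, a=6
  k=3: m=38, d=55, a=1
  k=4: m=17, d=34, a=1
  k=5: m=17, d=55, a=1
  k=6: m=38, d=13, a=6
  k=7: m=40, d=43, a=2
  k=8: m=46, d=1, a=92
d=1 and a=2a₀=92 at k=8, so the next step gives (m, d) = (46, 43) again — its k=1 value — and the period has length 8.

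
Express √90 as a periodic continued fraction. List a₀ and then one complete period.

[9; 2, 18]

a₀ = ⌊√90⌋ = 9.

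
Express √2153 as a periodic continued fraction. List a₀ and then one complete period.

[46; 2, 2, 92]

a₀ = ⌊√2153⌋ = 46.
With m₀=0, d₀=1 and mₖ₊₁ = dₖaₖ − mₖ, dₖ₊₁ = (n − mₖ₊₁²)/dₖ, aₖ₊₁ = ⌊(a₀+mₖ₊₁)/dₖ₊₁⌋:
  k=1: m=46, d=37, a=2
  k=2: m=28, d=37, a=2
  k=3: m=46, d=1, a=92
d=1 and a=2a₀=92 at k=3, so the next step gives (m, d) = (46, 37) again — its k=1 value — and the period has length 3.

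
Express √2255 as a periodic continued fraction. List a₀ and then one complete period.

a₀ = ⌊√2255⌋ = 47.
With m₀=0, d₀=1 and mₖ₊₁ = dₖaₖ − mₖ, dₖ₊₁ = (n − mₖ₊₁²)/dₖ, aₖ₊₁ = ⌊(a₀+mₖ₊₁)/dₖ₊₁⌋:
  k=1: m=47, d=46, a=2
  k=2: m=45, d=5, a=18
  k=3: m=45, d=46, a=2
  k=4: m=47, d=1, a=94
d=1 and a=2a₀=94 at k=4, so the next step gives (m, d) = (47, 46) again — its k=1 value — and the period has length 4.

[47; 2, 18, 2, 94]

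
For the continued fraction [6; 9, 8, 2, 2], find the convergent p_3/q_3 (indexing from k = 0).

947/155

Using pₖ = aₖpₖ₋₁ + pₖ₋₂, qₖ = aₖqₖ₋₁ + qₖ₋₂ (with p₋₁=1, p₋₂=0, q₋₁=0, q₋₂=1):
  k=0: a=6, p=6, q=1
  k=1: a=9, p=55, q=9
  k=2: a=8, p=446, q=73
  k=3: a=2, p=947, q=155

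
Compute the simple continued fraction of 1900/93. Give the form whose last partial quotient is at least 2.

[20; 2, 3, 13]

1900 = 20·93 + 40
93 = 2·40 + 13
40 = 3·13 + 1
13 = 13·1 + 0  (stop)
So 1900/93 = [20; 2, 3, 13].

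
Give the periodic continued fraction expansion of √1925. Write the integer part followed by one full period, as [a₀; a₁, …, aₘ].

[43; 1, 6, 1, 86]

a₀ = ⌊√1925⌋ = 43.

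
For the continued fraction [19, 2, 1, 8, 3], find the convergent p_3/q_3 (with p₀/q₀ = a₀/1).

Using pₖ = aₖpₖ₋₁ + pₖ₋₂, qₖ = aₖqₖ₋₁ + qₖ₋₂ (with p₋₁=1, p₋₂=0, q₋₁=0, q₋₂=1):
  k=0: a=19, p=19, q=1
  k=1: a=2, p=39, q=2
  k=2: a=1, p=58, q=3
  k=3: a=8, p=503, q=26

503/26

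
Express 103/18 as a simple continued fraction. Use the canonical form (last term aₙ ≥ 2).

103 = 5·18 + 13
18 = 1·13 + 5
13 = 2·5 + 3
5 = 1·3 + 2
3 = 1·2 + 1
2 = 2·1 + 0  (stop)
So 103/18 = [5; 1, 2, 1, 1, 2].

[5; 1, 2, 1, 1, 2]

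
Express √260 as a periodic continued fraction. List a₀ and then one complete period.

a₀ = ⌊√260⌋ = 16.
With m₀=0, d₀=1 and mₖ₊₁ = dₖaₖ − mₖ, dₖ₊₁ = (n − mₖ₊₁²)/dₖ, aₖ₊₁ = ⌊(a₀+mₖ₊₁)/dₖ₊₁⌋:
  k=1: m=16, d=4, a=8
  k=2: m=16, d=1, a=32
d=1 and a=2a₀=32 at k=2, so the next step gives (m, d) = (16, 4) again — its k=1 value — and the period has length 2.

[16; 8, 32]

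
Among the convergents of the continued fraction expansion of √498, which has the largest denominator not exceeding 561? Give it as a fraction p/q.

√498 = [22; 3, 6, 22, 6, 3, 44, …] (period length 6).
Convergents:
  p_0/q_0 = 22/1
  p_1/q_1 = 67/3
  p_2/q_2 = 424/19
  p_3/q_3 = 9395/421
  p_4/q_4 = 56794/2545
q_3 = 421 ≤ 561 < 2545 = q_4, so the answer is 9395/421.

9395/421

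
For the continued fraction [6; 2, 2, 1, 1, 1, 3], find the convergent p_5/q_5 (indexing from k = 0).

122/19

Using pₖ = aₖpₖ₋₁ + pₖ₋₂, qₖ = aₖqₖ₋₁ + qₖ₋₂ (with p₋₁=1, p₋₂=0, q₋₁=0, q₋₂=1):
  k=0: a=6, p=6, q=1
  k=1: a=2, p=13, q=2
  k=2: a=2, p=32, q=5
  k=3: a=1, p=45, q=7
  k=4: a=1, p=77, q=12
  k=5: a=1, p=122, q=19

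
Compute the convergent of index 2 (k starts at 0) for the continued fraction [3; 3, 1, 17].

Using pₖ = aₖpₖ₋₁ + pₖ₋₂, qₖ = aₖqₖ₋₁ + qₖ₋₂ (with p₋₁=1, p₋₂=0, q₋₁=0, q₋₂=1):
  k=0: a=3, p=3, q=1
  k=1: a=3, p=10, q=3
  k=2: a=1, p=13, q=4

13/4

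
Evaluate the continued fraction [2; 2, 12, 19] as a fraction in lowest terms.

Fold from the inside: start with 19/1.
  12 + 1/19 = 229/19
  2 + 19/229 = 477/229
  2 + 229/477 = 1183/477

1183/477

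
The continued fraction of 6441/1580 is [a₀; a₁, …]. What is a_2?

17

6441 = 4·1580 + 121   →  a_0 = 4
1580 = 13·121 + 7   →  a_1 = 13
121 = 17·7 + 2   →  a_2 = 17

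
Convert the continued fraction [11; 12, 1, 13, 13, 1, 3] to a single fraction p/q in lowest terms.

110851/10007

Fold from the inside: start with 3/1.
  1 + 1/3 = 4/3
  13 + 3/4 = 55/4
  13 + 4/55 = 719/55
  1 + 55/719 = 774/719
  12 + 719/774 = 10007/774
  11 + 774/10007 = 110851/10007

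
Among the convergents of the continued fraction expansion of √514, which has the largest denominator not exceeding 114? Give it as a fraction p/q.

√514 = [22; 1, 2, 22, 2, 1, 44, …] (period length 6).
Convergents:
  p_0/q_0 = 22/1
  p_1/q_1 = 23/1
  p_2/q_2 = 68/3
  p_3/q_3 = 1519/67
  p_4/q_4 = 3106/137
q_3 = 67 ≤ 114 < 137 = q_4, so the answer is 1519/67.

1519/67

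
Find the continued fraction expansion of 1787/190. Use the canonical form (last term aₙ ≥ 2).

[9; 2, 2, 7, 5]

1787 = 9*190 + 77
190 = 2*77 + 36
77 = 2*36 + 5
36 = 7*5 + 1
5 = 5*1 + 0  (stop)
So 1787/190 = [9; 2, 2, 7, 5].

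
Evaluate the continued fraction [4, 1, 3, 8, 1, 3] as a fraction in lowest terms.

685/144

Using pₖ = aₖpₖ₋₁ + pₖ₋₂ and qₖ = aₖqₖ₋₁ + qₖ₋₂:
  k=0: a=4, p=4, q=1
  k=1: a=1, p=5, q=1
  k=2: a=3, p=19, q=4
  k=3: a=8, p=157, q=33
  k=4: a=1, p=176, q=37
  k=5: a=3, p=685, q=144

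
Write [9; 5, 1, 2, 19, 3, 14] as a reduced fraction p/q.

Fold from the inside: start with 14/1.
  3 + 1/14 = 43/14
  19 + 14/43 = 831/43
  2 + 43/831 = 1705/831
  1 + 831/1705 = 2536/1705
  5 + 1705/2536 = 14385/2536
  9 + 2536/14385 = 132001/14385

132001/14385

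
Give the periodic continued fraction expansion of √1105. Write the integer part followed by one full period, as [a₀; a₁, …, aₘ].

[33; 4, 7, 7, 4, 66]

a₀ = ⌊√1105⌋ = 33.
With m₀=0, d₀=1 and mₖ₊₁ = dₖaₖ − mₖ, dₖ₊₁ = (n − mₖ₊₁²)/dₖ, aₖ₊₁ = ⌊(a₀+mₖ₊₁)/dₖ₊₁⌋:
  k=1: m=33, d=16, a=4
  k=2: m=31, d=9, a=7
  k=3: m=32, d=9, a=7
  k=4: m=31, d=16, a=4
  k=5: m=33, d=1, a=66
d=1 and a=2a₀=66 at k=5, so the next step gives (m, d) = (33, 16) again — its k=1 value — and the period has length 5.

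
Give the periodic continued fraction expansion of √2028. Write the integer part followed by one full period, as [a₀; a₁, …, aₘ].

a₀ = ⌊√2028⌋ = 45.
With m₀=0, d₀=1 and mₖ₊₁ = dₖaₖ − mₖ, dₖ₊₁ = (n − mₖ₊₁²)/dₖ, aₖ₊₁ = ⌊(a₀+mₖ₊₁)/dₖ₊₁⌋:
  k=1: m=45, d=3, a=30
  k=2: m=45, d=1, a=90
d=1 and a=2a₀=90 at k=2, so the next step gives (m, d) = (45, 3) again — its k=1 value — and the period has length 2.

[45; 30, 90]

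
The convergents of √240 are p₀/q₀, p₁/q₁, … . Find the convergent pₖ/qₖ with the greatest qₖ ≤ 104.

√240 = [15; 2, 30, …] (period length 2).
Convergents:
  p_0/q_0 = 15/1
  p_1/q_1 = 31/2
  p_2/q_2 = 945/61
  p_3/q_3 = 1921/124
q_2 = 61 ≤ 104 < 124 = q_3, so the answer is 945/61.

945/61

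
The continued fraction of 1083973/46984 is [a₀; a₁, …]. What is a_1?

14

1083973 = 23·46984 + 3341   →  a_0 = 23
46984 = 14·3341 + 210   →  a_1 = 14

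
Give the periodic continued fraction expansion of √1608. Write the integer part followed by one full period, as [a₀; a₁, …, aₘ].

[40; 10, 80]

a₀ = ⌊√1608⌋ = 40.
With m₀=0, d₀=1 and mₖ₊₁ = dₖaₖ − mₖ, dₖ₊₁ = (n − mₖ₊₁²)/dₖ, aₖ₊₁ = ⌊(a₀+mₖ₊₁)/dₖ₊₁⌋:
  k=1: m=40, d=8, a=10
  k=2: m=40, d=1, a=80
d=1 and a=2a₀=80 at k=2, so the next step gives (m, d) = (40, 8) again — its k=1 value — and the period has length 2.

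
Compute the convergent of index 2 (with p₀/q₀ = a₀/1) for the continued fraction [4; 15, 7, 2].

431/106

Using pₖ = aₖpₖ₋₁ + pₖ₋₂, qₖ = aₖqₖ₋₁ + qₖ₋₂ (with p₋₁=1, p₋₂=0, q₋₁=0, q₋₂=1):
  k=0: a=4, p=4, q=1
  k=1: a=15, p=61, q=15
  k=2: a=7, p=431, q=106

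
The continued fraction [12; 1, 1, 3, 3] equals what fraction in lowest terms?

289/23

Fold from the inside: start with 3/1.
  3 + 1/3 = 10/3
  1 + 3/10 = 13/10
  1 + 10/13 = 23/13
  12 + 13/23 = 289/23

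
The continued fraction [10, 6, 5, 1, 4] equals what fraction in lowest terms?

Using pₖ = aₖpₖ₋₁ + pₖ₋₂ and qₖ = aₖqₖ₋₁ + qₖ₋₂:
  k=0: a=10, p=10, q=1
  k=1: a=6, p=61, q=6
  k=2: a=5, p=315, q=31
  k=3: a=1, p=376, q=37
  k=4: a=4, p=1819, q=179

1819/179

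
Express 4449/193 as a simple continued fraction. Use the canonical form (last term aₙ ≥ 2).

[23; 19, 3, 3]

4449 = 23·193 + 10
193 = 19·10 + 3
10 = 3·3 + 1
3 = 3·1 + 0  (stop)
So 4449/193 = [23; 19, 3, 3].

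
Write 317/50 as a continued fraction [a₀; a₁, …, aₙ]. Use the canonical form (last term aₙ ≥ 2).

[6; 2, 1, 16]

317 = 6×50 + 17
50 = 2×17 + 16
17 = 1×16 + 1
16 = 16×1 + 0  (stop)
So 317/50 = [6; 2, 1, 16].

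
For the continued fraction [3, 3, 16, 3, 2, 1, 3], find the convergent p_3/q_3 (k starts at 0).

Using pₖ = aₖpₖ₋₁ + pₖ₋₂, qₖ = aₖqₖ₋₁ + qₖ₋₂ (with p₋₁=1, p₋₂=0, q₋₁=0, q₋₂=1):
  k=0: a=3, p=3, q=1
  k=1: a=3, p=10, q=3
  k=2: a=16, p=163, q=49
  k=3: a=3, p=499, q=150

499/150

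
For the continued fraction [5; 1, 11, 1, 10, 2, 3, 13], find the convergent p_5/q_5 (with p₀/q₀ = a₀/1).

1759/297

Using pₖ = aₖpₖ₋₁ + pₖ₋₂, qₖ = aₖqₖ₋₁ + qₖ₋₂ (with p₋₁=1, p₋₂=0, q₋₁=0, q₋₂=1):
  k=0: a=5, p=5, q=1
  k=1: a=1, p=6, q=1
  k=2: a=11, p=71, q=12
  k=3: a=1, p=77, q=13
  k=4: a=10, p=841, q=142
  k=5: a=2, p=1759, q=297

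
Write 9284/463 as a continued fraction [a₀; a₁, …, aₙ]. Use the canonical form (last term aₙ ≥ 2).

[20; 19, 3, 2, 3]

9284 = 20·463 + 24
463 = 19·24 + 7
24 = 3·7 + 3
7 = 2·3 + 1
3 = 3·1 + 0  (stop)
So 9284/463 = [20; 19, 3, 2, 3].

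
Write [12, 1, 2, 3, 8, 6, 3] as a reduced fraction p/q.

Fold from the inside: start with 3/1.
  6 + 1/3 = 19/3
  8 + 3/19 = 155/19
  3 + 19/155 = 484/155
  2 + 155/484 = 1123/484
  1 + 484/1123 = 1607/1123
  12 + 1123/1607 = 20407/1607

20407/1607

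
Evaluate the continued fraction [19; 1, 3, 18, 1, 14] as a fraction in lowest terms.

Using pₖ = aₖpₖ₋₁ + pₖ₋₂ and qₖ = aₖqₖ₋₁ + qₖ₋₂:
  k=0: a=19, p=19, q=1
  k=1: a=1, p=20, q=1
  k=2: a=3, p=79, q=4
  k=3: a=18, p=1442, q=73
  k=4: a=1, p=1521, q=77
  k=5: a=14, p=22736, q=1151

22736/1151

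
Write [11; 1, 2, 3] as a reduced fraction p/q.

117/10

Fold from the inside: start with 3/1.
  2 + 1/3 = 7/3
  1 + 3/7 = 10/7
  11 + 7/10 = 117/10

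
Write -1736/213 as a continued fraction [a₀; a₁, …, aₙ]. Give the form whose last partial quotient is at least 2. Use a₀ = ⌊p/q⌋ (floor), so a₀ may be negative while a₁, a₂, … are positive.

[-9; 1, 5, 1, 1, 1, 10]

-1736 = -9*213 + 181
213 = 1*181 + 32
181 = 5*32 + 21
32 = 1*21 + 11
21 = 1*11 + 10
11 = 1*10 + 1
10 = 10*1 + 0  (stop)
So -1736/213 = [-9; 1, 5, 1, 1, 1, 10].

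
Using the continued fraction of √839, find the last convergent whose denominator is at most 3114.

48691/1681

√839 = [28; 1, 27, 1, 56, …] (period length 4).
Convergents:
  p_0/q_0 = 28/1
  p_1/q_1 = 29/1
  p_2/q_2 = 811/28
  p_3/q_3 = 840/29
  p_4/q_4 = 47851/1652
  p_5/q_5 = 48691/1681
  p_6/q_6 = 1362508/47039
q_5 = 1681 ≤ 3114 < 47039 = q_6, so the answer is 48691/1681.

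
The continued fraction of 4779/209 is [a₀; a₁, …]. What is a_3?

4779 = 22·209 + 181   →  a_0 = 22
209 = 1·181 + 28   →  a_1 = 1
181 = 6·28 + 13   →  a_2 = 6
28 = 2·13 + 2   →  a_3 = 2

2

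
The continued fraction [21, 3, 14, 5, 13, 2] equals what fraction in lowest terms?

127357/5972

Fold from the inside: start with 2/1.
  13 + 1/2 = 27/2
  5 + 2/27 = 137/27
  14 + 27/137 = 1945/137
  3 + 137/1945 = 5972/1945
  21 + 1945/5972 = 127357/5972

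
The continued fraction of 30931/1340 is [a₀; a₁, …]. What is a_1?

12

30931 = 23·1340 + 111   →  a_0 = 23
1340 = 12·111 + 8   →  a_1 = 12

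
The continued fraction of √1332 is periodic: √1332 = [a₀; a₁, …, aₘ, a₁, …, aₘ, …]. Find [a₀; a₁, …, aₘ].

[36; 2, 72]

a₀ = ⌊√1332⌋ = 36.
With m₀=0, d₀=1 and mₖ₊₁ = dₖaₖ − mₖ, dₖ₊₁ = (n − mₖ₊₁²)/dₖ, aₖ₊₁ = ⌊(a₀+mₖ₊₁)/dₖ₊₁⌋:
  k=1: m=36, d=36, a=2
  k=2: m=36, d=1, a=72
d=1 and a=2a₀=72 at k=2, so the next step gives (m, d) = (36, 36) again — its k=1 value — and the period has length 2.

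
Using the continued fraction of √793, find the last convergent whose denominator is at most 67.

704/25

√793 = [28; 6, 4, 6, 56, …] (period length 4).
Convergents:
  p_0/q_0 = 28/1
  p_1/q_1 = 169/6
  p_2/q_2 = 704/25
  p_3/q_3 = 4393/156
q_2 = 25 ≤ 67 < 156 = q_3, so the answer is 704/25.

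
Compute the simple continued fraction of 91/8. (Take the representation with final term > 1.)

91 = 11*8 + 3
8 = 2*3 + 2
3 = 1*2 + 1
2 = 2*1 + 0  (stop)
So 91/8 = [11; 2, 1, 2].

[11; 2, 1, 2]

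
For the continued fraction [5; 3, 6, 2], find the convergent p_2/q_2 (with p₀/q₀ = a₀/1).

Using pₖ = aₖpₖ₋₁ + pₖ₋₂, qₖ = aₖqₖ₋₁ + qₖ₋₂ (with p₋₁=1, p₋₂=0, q₋₁=0, q₋₂=1):
  k=0: a=5, p=5, q=1
  k=1: a=3, p=16, q=3
  k=2: a=6, p=101, q=19

101/19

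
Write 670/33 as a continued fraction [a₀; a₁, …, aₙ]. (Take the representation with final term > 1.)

[20; 3, 3, 3]

670 = 20*33 + 10
33 = 3*10 + 3
10 = 3*3 + 1
3 = 3*1 + 0  (stop)
So 670/33 = [20; 3, 3, 3].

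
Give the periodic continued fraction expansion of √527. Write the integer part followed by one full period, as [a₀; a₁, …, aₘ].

a₀ = ⌊√527⌋ = 22.
With m₀=0, d₀=1 and mₖ₊₁ = dₖaₖ − mₖ, dₖ₊₁ = (n − mₖ₊₁²)/dₖ, aₖ₊₁ = ⌊(a₀+mₖ₊₁)/dₖ₊₁⌋:
  k=1: m=22, d=43, a=1
  k=2: m=21, d=2, a=21
  k=3: m=21, d=43, a=1
  k=4: m=22, d=1, a=44
d=1 and a=2a₀=44 at k=4, so the next step gives (m, d) = (22, 43) again — its k=1 value — and the period has length 4.

[22; 1, 21, 1, 44]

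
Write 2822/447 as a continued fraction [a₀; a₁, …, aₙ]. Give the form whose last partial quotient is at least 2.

2822 = 6·447 + 140
447 = 3·140 + 27
140 = 5·27 + 5
27 = 5·5 + 2
5 = 2·2 + 1
2 = 2·1 + 0  (stop)
So 2822/447 = [6; 3, 5, 5, 2, 2].

[6; 3, 5, 5, 2, 2]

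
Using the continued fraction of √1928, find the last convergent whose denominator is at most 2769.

√1928 = [43; 1, 9, 1, 86, …] (period length 4).
Convergents:
  p_0/q_0 = 43/1
  p_1/q_1 = 44/1
  p_2/q_2 = 439/10
  p_3/q_3 = 483/11
  p_4/q_4 = 41977/956
  p_5/q_5 = 42460/967
  p_6/q_6 = 424117/9659
q_5 = 967 ≤ 2769 < 9659 = q_6, so the answer is 42460/967.

42460/967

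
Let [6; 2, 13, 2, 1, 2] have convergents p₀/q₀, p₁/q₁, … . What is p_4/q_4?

Using pₖ = aₖpₖ₋₁ + pₖ₋₂, qₖ = aₖqₖ₋₁ + qₖ₋₂ (with p₋₁=1, p₋₂=0, q₋₁=0, q₋₂=1):
  k=0: a=6, p=6, q=1
  k=1: a=2, p=13, q=2
  k=2: a=13, p=175, q=27
  k=3: a=2, p=363, q=56
  k=4: a=1, p=538, q=83

538/83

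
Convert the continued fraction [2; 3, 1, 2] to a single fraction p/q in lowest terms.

Using pₖ = aₖpₖ₋₁ + pₖ₋₂ and qₖ = aₖqₖ₋₁ + qₖ₋₂:
  k=0: a=2, p=2, q=1
  k=1: a=3, p=7, q=3
  k=2: a=1, p=9, q=4
  k=3: a=2, p=25, q=11

25/11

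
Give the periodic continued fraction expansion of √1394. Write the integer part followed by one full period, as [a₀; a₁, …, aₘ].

[37; 2, 1, 36, 1, 2, 74]

a₀ = ⌊√1394⌋ = 37.
With m₀=0, d₀=1 and mₖ₊₁ = dₖaₖ − mₖ, dₖ₊₁ = (n − mₖ₊₁²)/dₖ, aₖ₊₁ = ⌊(a₀+mₖ₊₁)/dₖ₊₁⌋:
  k=1: m=37, d=25, a=2
  k=2: m=13, d=49, a=1
  k=3: m=36, d=2, a=36
  k=4: m=36, d=49, a=1
  k=5: m=13, d=25, a=2
  k=6: m=37, d=1, a=74
d=1 and a=2a₀=74 at k=6, so the next step gives (m, d) = (37, 25) again — its k=1 value — and the period has length 6.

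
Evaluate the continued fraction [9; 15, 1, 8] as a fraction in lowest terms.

Fold from the inside: start with 8/1.
  1 + 1/8 = 9/8
  15 + 8/9 = 143/9
  9 + 9/143 = 1296/143

1296/143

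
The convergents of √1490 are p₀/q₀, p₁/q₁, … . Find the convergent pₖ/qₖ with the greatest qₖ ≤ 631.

√1490 = [38; 1, 1, 1, 1, 76, …] (period length 5).
Convergents:
  p_0/q_0 = 38/1
  p_1/q_1 = 39/1
  p_2/q_2 = 77/2
  p_3/q_3 = 116/3
  p_4/q_4 = 193/5
  p_5/q_5 = 14784/383
  p_6/q_6 = 14977/388
  p_7/q_7 = 29761/771
q_6 = 388 ≤ 631 < 771 = q_7, so the answer is 14977/388.

14977/388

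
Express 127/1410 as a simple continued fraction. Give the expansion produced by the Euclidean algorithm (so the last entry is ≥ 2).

127 = 0×1410 + 127
1410 = 11×127 + 13
127 = 9×13 + 10
13 = 1×10 + 3
10 = 3×3 + 1
3 = 3×1 + 0  (stop)
So 127/1410 = [0; 11, 9, 1, 3, 3].

[0; 11, 9, 1, 3, 3]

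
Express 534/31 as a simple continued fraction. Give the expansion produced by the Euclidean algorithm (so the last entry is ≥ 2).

[17; 4, 2, 3]

534 = 17*31 + 7
31 = 4*7 + 3
7 = 2*3 + 1
3 = 3*1 + 0  (stop)
So 534/31 = [17; 4, 2, 3].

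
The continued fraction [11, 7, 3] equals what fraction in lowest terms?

245/22

Using pₖ = aₖpₖ₋₁ + pₖ₋₂ and qₖ = aₖqₖ₋₁ + qₖ₋₂:
  k=0: a=11, p=11, q=1
  k=1: a=7, p=78, q=7
  k=2: a=3, p=245, q=22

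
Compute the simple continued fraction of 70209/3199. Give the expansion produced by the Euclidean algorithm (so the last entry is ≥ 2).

[21; 1, 17, 1, 13, 12]

70209 = 21×3199 + 3030
3199 = 1×3030 + 169
3030 = 17×169 + 157
169 = 1×157 + 12
157 = 13×12 + 1
12 = 12×1 + 0  (stop)
So 70209/3199 = [21; 1, 17, 1, 13, 12].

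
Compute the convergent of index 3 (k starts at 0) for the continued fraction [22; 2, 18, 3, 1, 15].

2541/113

Using pₖ = aₖpₖ₋₁ + pₖ₋₂, qₖ = aₖqₖ₋₁ + qₖ₋₂ (with p₋₁=1, p₋₂=0, q₋₁=0, q₋₂=1):
  k=0: a=22, p=22, q=1
  k=1: a=2, p=45, q=2
  k=2: a=18, p=832, q=37
  k=3: a=3, p=2541, q=113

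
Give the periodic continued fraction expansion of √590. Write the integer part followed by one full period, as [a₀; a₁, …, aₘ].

a₀ = ⌊√590⌋ = 24.
With m₀=0, d₀=1 and mₖ₊₁ = dₖaₖ − mₖ, dₖ₊₁ = (n − mₖ₊₁²)/dₖ, aₖ₊₁ = ⌊(a₀+mₖ₊₁)/dₖ₊₁⌋:
  k=1: m=24, d=14, a=3
  k=2: m=18, d=19, a=2
  k=3: m=20, d=10, a=4
  k=4: m=20, d=19, a=2
  k=5: m=18, d=14, a=3
  k=6: m=24, d=1, a=48
d=1 and a=2a₀=48 at k=6, so the next step gives (m, d) = (24, 14) again — its k=1 value — and the period has length 6.

[24; 3, 2, 4, 2, 3, 48]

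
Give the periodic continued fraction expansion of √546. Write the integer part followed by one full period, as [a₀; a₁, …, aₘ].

[23; 2, 1, 2, 1, 2, 46]

a₀ = ⌊√546⌋ = 23.
With m₀=0, d₀=1 and mₖ₊₁ = dₖaₖ − mₖ, dₖ₊₁ = (n − mₖ₊₁²)/dₖ, aₖ₊₁ = ⌊(a₀+mₖ₊₁)/dₖ₊₁⌋:
  k=1: m=23, d=17, a=2
  k=2: m=11, d=25, a=1
  k=3: m=14, d=14, a=2
  k=4: m=14, d=25, a=1
  k=5: m=11, d=17, a=2
  k=6: m=23, d=1, a=46
d=1 and a=2a₀=46 at k=6, so the next step gives (m, d) = (23, 17) again — its k=1 value — and the period has length 6.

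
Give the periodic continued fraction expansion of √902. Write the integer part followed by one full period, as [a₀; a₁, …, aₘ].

[30; 30, 60]

a₀ = ⌊√902⌋ = 30.
With m₀=0, d₀=1 and mₖ₊₁ = dₖaₖ − mₖ, dₖ₊₁ = (n − mₖ₊₁²)/dₖ, aₖ₊₁ = ⌊(a₀+mₖ₊₁)/dₖ₊₁⌋:
  k=1: m=30, d=2, a=30
  k=2: m=30, d=1, a=60
d=1 and a=2a₀=60 at k=2, so the next step gives (m, d) = (30, 2) again — its k=1 value — and the period has length 2.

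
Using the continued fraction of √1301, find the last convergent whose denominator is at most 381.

6240/173

√1301 = [36; 14, 2, 2, 2, 2, 14, 72, …] (period length 7).
Convergents:
  p_0/q_0 = 36/1
  p_1/q_1 = 505/14
  p_2/q_2 = 1046/29
  p_3/q_3 = 2597/72
  p_4/q_4 = 6240/173
  p_5/q_5 = 15077/418
q_4 = 173 ≤ 381 < 418 = q_5, so the answer is 6240/173.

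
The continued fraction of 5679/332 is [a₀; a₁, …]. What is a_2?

5679 = 17·332 + 35   →  a_0 = 17
332 = 9·35 + 17   →  a_1 = 9
35 = 2·17 + 1   →  a_2 = 2

2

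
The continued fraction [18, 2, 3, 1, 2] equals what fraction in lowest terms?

Using pₖ = aₖpₖ₋₁ + pₖ₋₂ and qₖ = aₖqₖ₋₁ + qₖ₋₂:
  k=0: a=18, p=18, q=1
  k=1: a=2, p=37, q=2
  k=2: a=3, p=129, q=7
  k=3: a=1, p=166, q=9
  k=4: a=2, p=461, q=25

461/25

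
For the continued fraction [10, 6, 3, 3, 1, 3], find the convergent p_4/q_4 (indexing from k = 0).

Using pₖ = aₖpₖ₋₁ + pₖ₋₂, qₖ = aₖqₖ₋₁ + qₖ₋₂ (with p₋₁=1, p₋₂=0, q₋₁=0, q₋₂=1):
  k=0: a=10, p=10, q=1
  k=1: a=6, p=61, q=6
  k=2: a=3, p=193, q=19
  k=3: a=3, p=640, q=63
  k=4: a=1, p=833, q=82

833/82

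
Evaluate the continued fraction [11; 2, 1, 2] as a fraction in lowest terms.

Using pₖ = aₖpₖ₋₁ + pₖ₋₂ and qₖ = aₖqₖ₋₁ + qₖ₋₂:
  k=0: a=11, p=11, q=1
  k=1: a=2, p=23, q=2
  k=2: a=1, p=34, q=3
  k=3: a=2, p=91, q=8

91/8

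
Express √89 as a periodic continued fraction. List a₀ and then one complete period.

[9; 2, 3, 3, 2, 18]

a₀ = ⌊√89⌋ = 9.
With m₀=0, d₀=1 and mₖ₊₁ = dₖaₖ − mₖ, dₖ₊₁ = (n − mₖ₊₁²)/dₖ, aₖ₊₁ = ⌊(a₀+mₖ₊₁)/dₖ₊₁⌋:
  k=1: m=9, d=8, a=2
  k=2: m=7, d=5, a=3
  k=3: m=8, d=5, a=3
  k=4: m=7, d=8, a=2
  k=5: m=9, d=1, a=18
d=1 and a=2a₀=18 at k=5, so the next step gives (m, d) = (9, 8) again — its k=1 value — and the period has length 5.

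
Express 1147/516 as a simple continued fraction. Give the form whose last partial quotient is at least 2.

1147 = 2*516 + 115
516 = 4*115 + 56
115 = 2*56 + 3
56 = 18*3 + 2
3 = 1*2 + 1
2 = 2*1 + 0  (stop)
So 1147/516 = [2; 4, 2, 18, 1, 2].

[2; 4, 2, 18, 1, 2]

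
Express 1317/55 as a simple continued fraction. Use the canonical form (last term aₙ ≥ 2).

1317 = 23*55 + 52
55 = 1*52 + 3
52 = 17*3 + 1
3 = 3*1 + 0  (stop)
So 1317/55 = [23; 1, 17, 3].

[23; 1, 17, 3]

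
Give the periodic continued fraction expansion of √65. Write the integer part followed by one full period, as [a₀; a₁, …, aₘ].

a₀ = ⌊√65⌋ = 8.
With m₀=0, d₀=1 and mₖ₊₁ = dₖaₖ − mₖ, dₖ₊₁ = (n − mₖ₊₁²)/dₖ, aₖ₊₁ = ⌊(a₀+mₖ₊₁)/dₖ₊₁⌋:
  k=1: m=8, d=1, a=16
d=1 and a=2a₀=16 at k=1, so the next step gives (m, d) = (8, 1) again — its k=1 value — and the period has length 1.

[8; 16]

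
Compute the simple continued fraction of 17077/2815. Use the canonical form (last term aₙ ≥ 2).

[6; 15, 18, 1, 2, 3]

17077 = 6·2815 + 187
2815 = 15·187 + 10
187 = 18·10 + 7
10 = 1·7 + 3
7 = 2·3 + 1
3 = 3·1 + 0  (stop)
So 17077/2815 = [6; 15, 18, 1, 2, 3].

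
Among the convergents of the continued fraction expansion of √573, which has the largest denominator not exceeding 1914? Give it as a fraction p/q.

√573 = [23; 1, 14, 1, 46, …] (period length 4).
Convergents:
  p_0/q_0 = 23/1
  p_1/q_1 = 24/1
  p_2/q_2 = 359/15
  p_3/q_3 = 383/16
  p_4/q_4 = 17977/751
  p_5/q_5 = 18360/767
  p_6/q_6 = 275017/11489
q_5 = 767 ≤ 1914 < 11489 = q_6, so the answer is 18360/767.

18360/767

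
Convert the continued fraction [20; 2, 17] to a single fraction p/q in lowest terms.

717/35

Using pₖ = aₖpₖ₋₁ + pₖ₋₂ and qₖ = aₖqₖ₋₁ + qₖ₋₂:
  k=0: a=20, p=20, q=1
  k=1: a=2, p=41, q=2
  k=2: a=17, p=717, q=35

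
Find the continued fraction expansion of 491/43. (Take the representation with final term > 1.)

[11; 2, 2, 1, 1, 3]

491 = 11×43 + 18
43 = 2×18 + 7
18 = 2×7 + 4
7 = 1×4 + 3
4 = 1×3 + 1
3 = 3×1 + 0  (stop)
So 491/43 = [11; 2, 2, 1, 1, 3].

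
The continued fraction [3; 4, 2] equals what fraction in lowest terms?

Using pₖ = aₖpₖ₋₁ + pₖ₋₂ and qₖ = aₖqₖ₋₁ + qₖ₋₂:
  k=0: a=3, p=3, q=1
  k=1: a=4, p=13, q=4
  k=2: a=2, p=29, q=9

29/9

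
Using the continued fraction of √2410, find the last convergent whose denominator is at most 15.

√2410 = [49; 10, 1, 8, 1, 10, 98, …] (period length 6).
Convergents:
  p_0/q_0 = 49/1
  p_1/q_1 = 491/10
  p_2/q_2 = 540/11
  p_3/q_3 = 4811/98
q_2 = 11 ≤ 15 < 98 = q_3, so the answer is 540/11.

540/11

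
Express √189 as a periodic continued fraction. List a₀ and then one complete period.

[13; 1, 2, 1, 26]

a₀ = ⌊√189⌋ = 13.
With m₀=0, d₀=1 and mₖ₊₁ = dₖaₖ − mₖ, dₖ₊₁ = (n − mₖ₊₁²)/dₖ, aₖ₊₁ = ⌊(a₀+mₖ₊₁)/dₖ₊₁⌋:
  k=1: m=13, d=20, a=1
  k=2: m=7, d=7, a=2
  k=3: m=7, d=20, a=1
  k=4: m=13, d=1, a=26
d=1 and a=2a₀=26 at k=4, so the next step gives (m, d) = (13, 20) again — its k=1 value — and the period has length 4.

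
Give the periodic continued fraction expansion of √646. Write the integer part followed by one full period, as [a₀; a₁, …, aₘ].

a₀ = ⌊√646⌋ = 25.
With m₀=0, d₀=1 and mₖ₊₁ = dₖaₖ − mₖ, dₖ₊₁ = (n − mₖ₊₁²)/dₖ, aₖ₊₁ = ⌊(a₀+mₖ₊₁)/dₖ₊₁⌋:
  k=1: m=25, d=21, a=2
  k=2: m=17, d=17, a=2
  k=3: m=17, d=21, a=2
  k=4: m=25, d=1, a=50
d=1 and a=2a₀=50 at k=4, so the next step gives (m, d) = (25, 21) again — its k=1 value — and the period has length 4.

[25; 2, 2, 2, 50]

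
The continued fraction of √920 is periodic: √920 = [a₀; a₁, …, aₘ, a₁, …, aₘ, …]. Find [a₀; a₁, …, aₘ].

a₀ = ⌊√920⌋ = 30.

[30; 3, 60]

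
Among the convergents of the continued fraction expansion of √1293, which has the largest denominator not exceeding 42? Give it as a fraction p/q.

863/24

√1293 = [35; 1, 22, 1, 70, …] (period length 4).
Convergents:
  p_0/q_0 = 35/1
  p_1/q_1 = 36/1
  p_2/q_2 = 827/23
  p_3/q_3 = 863/24
  p_4/q_4 = 61237/1703
q_3 = 24 ≤ 42 < 1703 = q_4, so the answer is 863/24.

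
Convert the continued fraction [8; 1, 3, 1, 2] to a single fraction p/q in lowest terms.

Using pₖ = aₖpₖ₋₁ + pₖ₋₂ and qₖ = aₖqₖ₋₁ + qₖ₋₂:
  k=0: a=8, p=8, q=1
  k=1: a=1, p=9, q=1
  k=2: a=3, p=35, q=4
  k=3: a=1, p=44, q=5
  k=4: a=2, p=123, q=14

123/14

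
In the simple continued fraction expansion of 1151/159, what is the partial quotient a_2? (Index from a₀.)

5

1151 = 7·159 + 38   →  a_0 = 7
159 = 4·38 + 7   →  a_1 = 4
38 = 5·7 + 3   →  a_2 = 5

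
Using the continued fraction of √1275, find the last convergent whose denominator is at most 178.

√1275 = [35; 1, 2, 2, 2, 2, 2, 1, 70, …] (period length 8).
Convergents:
  p_0/q_0 = 35/1
  p_1/q_1 = 36/1
  p_2/q_2 = 107/3
  p_3/q_3 = 250/7
  p_4/q_4 = 607/17
  p_5/q_5 = 1464/41
  p_6/q_6 = 3535/99
  p_7/q_7 = 4999/140
  p_8/q_8 = 353465/9899
q_7 = 140 ≤ 178 < 9899 = q_8, so the answer is 4999/140.

4999/140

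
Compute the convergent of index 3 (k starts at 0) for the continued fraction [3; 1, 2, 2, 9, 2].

26/7

Using pₖ = aₖpₖ₋₁ + pₖ₋₂, qₖ = aₖqₖ₋₁ + qₖ₋₂ (with p₋₁=1, p₋₂=0, q₋₁=0, q₋₂=1):
  k=0: a=3, p=3, q=1
  k=1: a=1, p=4, q=1
  k=2: a=2, p=11, q=3
  k=3: a=2, p=26, q=7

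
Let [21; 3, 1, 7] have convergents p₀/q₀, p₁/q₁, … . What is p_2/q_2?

Using pₖ = aₖpₖ₋₁ + pₖ₋₂, qₖ = aₖqₖ₋₁ + qₖ₋₂ (with p₋₁=1, p₋₂=0, q₋₁=0, q₋₂=1):
  k=0: a=21, p=21, q=1
  k=1: a=3, p=64, q=3
  k=2: a=1, p=85, q=4

85/4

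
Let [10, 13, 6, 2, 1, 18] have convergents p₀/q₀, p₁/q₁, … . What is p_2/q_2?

796/79

Using pₖ = aₖpₖ₋₁ + pₖ₋₂, qₖ = aₖqₖ₋₁ + qₖ₋₂ (with p₋₁=1, p₋₂=0, q₋₁=0, q₋₂=1):
  k=0: a=10, p=10, q=1
  k=1: a=13, p=131, q=13
  k=2: a=6, p=796, q=79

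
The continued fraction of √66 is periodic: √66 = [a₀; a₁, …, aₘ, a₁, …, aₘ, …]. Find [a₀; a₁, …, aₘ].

[8; 8, 16]

a₀ = ⌊√66⌋ = 8.
With m₀=0, d₀=1 and mₖ₊₁ = dₖaₖ − mₖ, dₖ₊₁ = (n − mₖ₊₁²)/dₖ, aₖ₊₁ = ⌊(a₀+mₖ₊₁)/dₖ₊₁⌋:
  k=1: m=8, d=2, a=8
  k=2: m=8, d=1, a=16
d=1 and a=2a₀=16 at k=2, so the next step gives (m, d) = (8, 2) again — its k=1 value — and the period has length 2.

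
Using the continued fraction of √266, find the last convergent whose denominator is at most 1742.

22132/1357

√266 = [16; 3, 4, 3, 32, …] (period length 4).
Convergents:
  p_0/q_0 = 16/1
  p_1/q_1 = 49/3
  p_2/q_2 = 212/13
  p_3/q_3 = 685/42
  p_4/q_4 = 22132/1357
  p_5/q_5 = 67081/4113
q_4 = 1357 ≤ 1742 < 4113 = q_5, so the answer is 22132/1357.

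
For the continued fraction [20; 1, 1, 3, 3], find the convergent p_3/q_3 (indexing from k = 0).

Using pₖ = aₖpₖ₋₁ + pₖ₋₂, qₖ = aₖqₖ₋₁ + qₖ₋₂ (with p₋₁=1, p₋₂=0, q₋₁=0, q₋₂=1):
  k=0: a=20, p=20, q=1
  k=1: a=1, p=21, q=1
  k=2: a=1, p=41, q=2
  k=3: a=3, p=144, q=7

144/7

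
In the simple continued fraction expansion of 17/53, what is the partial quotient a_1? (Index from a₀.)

17 = 0·53 + 17   →  a_0 = 0
53 = 3·17 + 2   →  a_1 = 3

3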